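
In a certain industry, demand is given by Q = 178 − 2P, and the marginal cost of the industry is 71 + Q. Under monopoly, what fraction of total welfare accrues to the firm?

Inverting demand: P = 89 − 0.5Q.
A monopolist chooses Q where MR = MC. MR = 89 − Q; setting this equal to 71 + Q gives Q = 9 and P = 84.5.
CS = ½·(89 − 84.5)·9 = 20.25.
PS = P·Q − VC(Q) = 84.5·9 − (71·9 + ½·1·9²) = 81.
Share captured = PS/TS = 81/101.25 = 0.8.

PS/TS = 0.8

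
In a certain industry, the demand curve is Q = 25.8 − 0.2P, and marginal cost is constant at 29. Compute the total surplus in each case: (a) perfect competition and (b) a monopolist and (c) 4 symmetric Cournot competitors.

Inverting demand: P = 129 − 5Q.
Competitive firms price at marginal cost: P = 29, giving Q = 20.
CS = ½·(129 − 29)·20 = 1000; PS = (29 − 29)·20 = 0; TS = 1000.
A monopolist chooses Q where MR = MC. MR = 129 − 10Q; setting this equal to 29 gives Q = 10 and P = 79.
CS = ½·(129 − 79)·10 = 250; PS = (79 − 29)·10 = 500; TS = 750.
Cournot with 4 identical firms: the symmetric best-response condition is 129 − 25q = 29. Each firm produces q = 4, total output Q = 16, price P = 49.
CS = ½·(129 − 49)·16 = 640; PS = (49 − 29)·16 = 320; TS = 960.

Competition: TS = 1000; Monopoly: TS = 750; Cournot: TS = 960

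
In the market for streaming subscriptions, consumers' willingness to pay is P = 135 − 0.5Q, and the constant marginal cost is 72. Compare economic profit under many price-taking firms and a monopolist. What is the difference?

Perfect competition: P = MC = 72, so 135 − 0.5Q = 72 and Q = 126.
Profit = (72 − 72)·126 = 0.
The monopolist equates marginal revenue to marginal cost: 135 − Q = 72, so Q = 63. From demand, P = 103.5.
Profit = (103.5 − 72)·63 = 1984.5.
Change in economic profit: 1984.5 − 0 = 1984.5.

π rises by 1984.5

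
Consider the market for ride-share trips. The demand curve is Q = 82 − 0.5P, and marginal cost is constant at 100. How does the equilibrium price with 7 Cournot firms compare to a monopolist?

Inverting demand: P = 164 − 2Q.
With 7 symmetric Cournot firms, each firm's FOC gives 164 − 16q = 100, so q = 4, Q = 7·4 = 28, and P = 108.
Monopoly sets MR = MC: 164 − 4Q = 100 ⇒ Q = 16, P = 164 − 2·16 = 132.

Cournot: P = 108; Monopoly: P = 132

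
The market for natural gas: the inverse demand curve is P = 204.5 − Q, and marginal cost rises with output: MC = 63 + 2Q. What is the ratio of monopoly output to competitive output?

Monopoly sets MR = MC: 204.5 − 2Q = 63 + 2Q ⇒ Q = 35.375, P = 204.5 − 35.375 = 169.125.
Competitive equilibrium sets price equal to marginal cost: 204.5 − Q = 63 + 2Q, so Q = 283/6 and P = 472/3.
Ratio Q_m/Q_c = 35.375/(283/6) = 0.75.

Q_m/Q_c = 0.75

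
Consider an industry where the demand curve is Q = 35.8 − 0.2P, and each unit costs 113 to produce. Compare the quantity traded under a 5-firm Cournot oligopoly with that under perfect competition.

Inverting demand: P = 179 − 5Q.
Cournot with 5 identical firms: the symmetric best-response condition is 179 − 30q = 113. Each firm produces q = 2.2, total output Q = 11, price P = 124.
Competitive firms price at marginal cost: P = 113, giving Q = 13.2.

Cournot: Q = 11; Competition: Q = 13.2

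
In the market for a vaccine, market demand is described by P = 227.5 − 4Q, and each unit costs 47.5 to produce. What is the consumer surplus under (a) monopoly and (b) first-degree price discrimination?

Monopoly: CS = 1012.5; Perfect PD: CS = 0

A monopolist chooses Q where MR = MC. MR = 227.5 − 8Q; setting this equal to 47.5 gives Q = 22.5 and P = 137.5.
CS = ½·(227.5 − 137.5)·22.5 = 1012.5.
A perfectly discriminating monopolist sells every unit with P(Q) ≥ MC(Q), so output equals the competitive quantity Q = 45. Each buyer pays their reservation price, so CS = 0 and the firm captures all surplus.
CS = 0.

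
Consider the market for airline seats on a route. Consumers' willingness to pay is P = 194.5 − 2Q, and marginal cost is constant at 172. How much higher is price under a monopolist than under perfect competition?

P rises by 11.25

Perfect competition: P = MC = 172, so 194.5 − 2Q = 172 and Q = 11.25.
A monopolist chooses Q where MR = MC. MR = 194.5 − 4Q; setting this equal to 172 gives Q = 5.625 and P = 183.25.
Change in price: 183.25 − 172 = 11.25.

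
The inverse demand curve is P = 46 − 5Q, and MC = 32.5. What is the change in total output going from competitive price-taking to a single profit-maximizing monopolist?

Q falls by 1.35

Perfect competition: P = MC = 32.5, so 46 − 5Q = 32.5 and Q = 2.7.
A monopolist chooses Q where MR = MC. MR = 46 − 10Q; setting this equal to 32.5 gives Q = 1.35 and P = 39.25.
Change in total output: 1.35 − 2.7 = −1.35.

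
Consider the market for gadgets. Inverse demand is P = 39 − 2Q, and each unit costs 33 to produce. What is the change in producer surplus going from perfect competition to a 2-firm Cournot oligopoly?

Producer surplus rises by 4

Perfect competition: P = MC = 33, so 39 − 2Q = 33 and Q = 3.
PS = (33 − 33)·3 = 0.
Cournot with 2 identical firms: the symmetric best-response condition is 39 − 6q = 33. Each firm produces q = 1, total output Q = 2, price P = 35.
PS = (35 − 33)·2 = 4.
Change in producer surplus: 4 − 0 = 4.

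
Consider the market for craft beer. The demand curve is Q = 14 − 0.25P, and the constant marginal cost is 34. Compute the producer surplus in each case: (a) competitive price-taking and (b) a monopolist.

Inverting demand: P = 56 − 4Q.
Under competition P = MC = 34, so Q = (56 − 34)/4 = 5.5.
PS = (34 − 34)·5.5 = 0.
The monopolist equates marginal revenue to marginal cost: 56 − 8Q = 34, so Q = 2.75. From demand, P = 45.
PS = (45 − 34)·2.75 = 30.25.

Competition: PS = 0; Monopoly: PS = 30.25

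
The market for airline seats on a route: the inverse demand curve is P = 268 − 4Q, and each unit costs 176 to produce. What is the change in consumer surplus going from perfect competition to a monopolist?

CS falls by 793.5

Competitive firms price at marginal cost: P = 176, giving Q = 23.
CS = ½·(268 − 176)·23 = 1058.
A monopolist chooses Q where MR = MC. MR = 268 − 8Q; setting this equal to 176 gives Q = 11.5 and P = 222.
CS = ½·(268 − 222)·11.5 = 264.5.
Change in consumer surplus: 264.5 − 1058 = −793.5.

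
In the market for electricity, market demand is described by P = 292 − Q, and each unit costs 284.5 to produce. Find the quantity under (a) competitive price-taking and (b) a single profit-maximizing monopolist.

Competition: Q = 7.5; Monopoly: Q = 3.75

Competitive firms price at marginal cost: P = 284.5, giving Q = 7.5.
Monopoly sets MR = MC: 292 − 2Q = 284.5 ⇒ Q = 3.75, P = 292 − 3.75 = 288.25.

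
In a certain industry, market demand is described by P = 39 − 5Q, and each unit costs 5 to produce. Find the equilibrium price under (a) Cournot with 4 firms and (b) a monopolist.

Cournot: P = 11.8; Monopoly: P = 22

Cournot with 4 identical firms: the symmetric best-response condition is 39 − 25q = 5. Each firm produces q = 1.36, total output Q = 5.44, price P = 11.8.
Monopoly sets MR = MC: 39 − 10Q = 5 ⇒ Q = 3.4, P = 39 − 5·3.4 = 22.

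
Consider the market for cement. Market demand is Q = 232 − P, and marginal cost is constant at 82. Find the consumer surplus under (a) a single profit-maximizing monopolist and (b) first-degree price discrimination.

Monopoly: CS = 2812.5; Perfect PD: CS = 0

Inverting demand: P = 232 − Q.
A monopolist chooses Q where MR = MC. MR = 232 − 2Q; setting this equal to 82 gives Q = 75 and P = 157.
CS = ½·(232 − 157)·75 = 2812.5.
Under first-degree price discrimination the firm charges each unit its demand price and produces up to where P = MC, i.e. Q = 150. Consumer surplus is zero; producer surplus equals total surplus.
CS = 0.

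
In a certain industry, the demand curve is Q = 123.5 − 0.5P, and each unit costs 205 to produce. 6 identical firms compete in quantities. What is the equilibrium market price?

Inverting demand: P = 247 − 2Q.
In a 6-firm Cournot equilibrium, symmetry and the first-order condition give q = (247 − 205)/(14) = 3. So Q = 18 and P = 211.

P = 211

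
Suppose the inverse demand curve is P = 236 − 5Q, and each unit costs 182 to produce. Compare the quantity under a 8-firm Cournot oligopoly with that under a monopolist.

In a 8-firm Cournot equilibrium, symmetry and the first-order condition give q = (236 − 182)/(45) = 1.2. So Q = 9.6 and P = 188.
The monopolist equates marginal revenue to marginal cost: 236 − 10Q = 182, so Q = 5.4. From demand, P = 209.

Cournot: Q = 9.6; Monopoly: Q = 5.4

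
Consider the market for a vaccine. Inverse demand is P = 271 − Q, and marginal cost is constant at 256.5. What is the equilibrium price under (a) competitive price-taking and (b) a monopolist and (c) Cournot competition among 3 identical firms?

Competition: P = 256.5; Monopoly: P = 263.75; Cournot: P = 260.125

Under competition P = MC = 256.5, so Q = (271 − 256.5)/1 = 14.5.
Monopoly sets MR = MC: 271 − 2Q = 256.5 ⇒ Q = 7.25, P = 271 − 7.25 = 263.75.
In a 3-firm Cournot equilibrium, symmetry and the first-order condition give q = (271 − 256.5)/(4) = 3.625. So Q = 10.875 and P = 260.125.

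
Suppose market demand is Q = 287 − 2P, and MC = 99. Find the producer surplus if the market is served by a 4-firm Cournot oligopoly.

PS = 633.68

Inverting demand: P = 143.5 − 0.5Q.
In a 4-firm Cournot equilibrium, symmetry and the first-order condition give q = (143.5 − 99)/(2.5) = 17.8. So Q = 71.2 and P = 107.9.
PS = (107.9 − 99)·71.2 = 633.68.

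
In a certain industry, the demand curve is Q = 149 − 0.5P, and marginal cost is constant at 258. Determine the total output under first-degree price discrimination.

Inverting demand: P = 298 − 2Q.
A perfectly discriminating monopolist sells every unit with P(Q) ≥ MC(Q), so output equals the competitive quantity Q = 20. Each buyer pays their reservation price, so CS = 0 and the firm captures all surplus.

Q = 20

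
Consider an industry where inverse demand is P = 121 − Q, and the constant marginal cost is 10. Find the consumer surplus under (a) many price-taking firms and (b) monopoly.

Competition: CS = 6160.5; Monopoly: CS = 1540.125

Under competition P = MC = 10, so Q = (121 − 10)/1 = 111.
CS = ½·(121 − 10)·111 = 6160.5.
The monopolist equates marginal revenue to marginal cost: 121 − 2Q = 10, so Q = 55.5. From demand, P = 65.5.
CS = ½·(121 − 65.5)·55.5 = 1540.125.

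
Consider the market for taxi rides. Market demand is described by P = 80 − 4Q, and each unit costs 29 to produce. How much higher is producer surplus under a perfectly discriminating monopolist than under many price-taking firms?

Perfect competition: P = MC = 29, so 80 − 4Q = 29 and Q = 12.75.
PS = (29 − 29)·12.75 = 0.
With perfect price discrimination, output is the efficient level Q = 12.75 (where demand meets MC), but every buyer pays their willingness to pay: CS = 0 and PS = total surplus.
PS = ½·(80 − 29)·12.75 = 325.125.
Change in producer surplus: 325.125 − 0 = 325.125.

PS rises by 325.125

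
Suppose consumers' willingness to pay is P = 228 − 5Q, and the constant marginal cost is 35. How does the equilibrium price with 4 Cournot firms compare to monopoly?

Cournot: P = 73.6; Monopoly: P = 131.5

With 4 symmetric Cournot firms, each firm's FOC gives 228 − 25q = 35, so q = 7.72, Q = 4·7.72 = 30.88, and P = 73.6.
The monopolist equates marginal revenue to marginal cost: 228 − 10Q = 35, so Q = 19.3. From demand, P = 131.5.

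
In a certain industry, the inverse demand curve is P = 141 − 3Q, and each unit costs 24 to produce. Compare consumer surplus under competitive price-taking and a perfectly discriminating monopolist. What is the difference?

Under competition P = MC = 24, so Q = (141 − 24)/3 = 39.
CS = ½·(141 − 24)·39 = 2281.5.
Under first-degree price discrimination the firm charges each unit its demand price and produces up to where P = MC, i.e. Q = 39. Consumer surplus is zero; producer surplus equals total surplus.
CS = 0.
Change in consumer surplus: 0 − 2281.5 = −2281.5.

Consumer surplus falls by 2281.5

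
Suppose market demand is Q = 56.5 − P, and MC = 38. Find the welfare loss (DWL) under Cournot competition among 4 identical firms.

DWL = 6.845

Inverting demand: P = 56.5 − Q.
Competitive firms price at marginal cost: P = 38, giving Q = 18.5.
With 4 symmetric Cournot firms, each firm's FOC gives 56.5 − 5q = 38, so q = 3.7, Q = 4·3.7 = 14.8, and P = 41.7.
DWL is the triangle between Q = 14.8 and Q = 18.5: ½·(18.5 − 14.8)·(41.7 − 38) = 6.845.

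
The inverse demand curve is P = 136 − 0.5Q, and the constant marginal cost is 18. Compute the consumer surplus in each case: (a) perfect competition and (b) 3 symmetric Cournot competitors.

Competition: CS = 13924; Cournot: CS = 7832.25

Competitive firms price at marginal cost: P = 18, giving Q = 236.
CS = ½·(136 − 18)·236 = 13924.
With 3 symmetric Cournot firms, each firm's FOC gives 136 − 2q = 18, so q = 59, Q = 3·59 = 177, and P = 47.5.
CS = ½·(136 − 47.5)·177 = 7832.25.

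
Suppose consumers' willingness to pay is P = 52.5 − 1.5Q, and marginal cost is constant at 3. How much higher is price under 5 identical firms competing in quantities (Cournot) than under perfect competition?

Under competition P = MC = 3, so Q = (52.5 − 3)/1.5 = 33.
With 5 symmetric Cournot firms, each firm's FOC gives 52.5 − 9q = 3, so q = 5.5, Q = 5·5.5 = 27.5, and P = 11.25.
Change in price: 11.25 − 3 = 8.25.

Price rises by 8.25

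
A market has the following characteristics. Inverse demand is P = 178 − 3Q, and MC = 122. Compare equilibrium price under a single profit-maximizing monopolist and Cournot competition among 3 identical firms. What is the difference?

P falls by 14

The monopolist equates marginal revenue to marginal cost: 178 − 6Q = 122, so Q = 28/3. From demand, P = 150.
Cournot with 3 identical firms: the symmetric best-response condition is 178 − 12q = 122. Each firm produces q = 14/3, total output Q = 14, price P = 136.
Change in equilibrium price: 136 − 150 = −14.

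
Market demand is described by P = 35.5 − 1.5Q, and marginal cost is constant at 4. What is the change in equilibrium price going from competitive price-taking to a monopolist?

Competitive firms price at marginal cost: P = 4, giving Q = 21.
The monopolist equates marginal revenue to marginal cost: 35.5 − 3Q = 4, so Q = 10.5. From demand, P = 19.75.
Change in equilibrium price: 19.75 − 4 = 15.75.

P rises by 15.75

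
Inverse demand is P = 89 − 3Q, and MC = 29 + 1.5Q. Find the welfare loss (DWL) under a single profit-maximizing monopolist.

Under competition P = MC: 89 − 3Q = 29 + 1.5Q ⇒ Q = 40/3, P = 49.
The monopolist equates marginal revenue to marginal cost: 89 − 6Q = 29 + 1.5Q, so Q = 8. From demand, P = 65.
CS = ½·(89 − 49)·40/3 = 800/3; PS = (49·40/3 − 29·40/3 − ½·1.5·(40/3)²) = 400/3; TS = 400.
CS = ½·(89 − 65)·8 = 96; PS = (65·8 − 29·8 − ½·1.5·8²) = 240; TS = 336.
DWL = 400 − 336 = 64.

DWL = 64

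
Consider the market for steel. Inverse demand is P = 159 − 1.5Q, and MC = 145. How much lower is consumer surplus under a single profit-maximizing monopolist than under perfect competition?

Under competition P = MC = 145, so Q = (159 − 145)/1.5 = 28/3.
CS = ½·(159 − 145)·28/3 = 196/3.
The monopolist equates marginal revenue to marginal cost: 159 − 3Q = 145, so Q = 14/3. From demand, P = 152.
CS = ½·(159 − 152)·14/3 = 49/3.
Change in consumer surplus: 49/3 − 196/3 = −49.

CS falls by 49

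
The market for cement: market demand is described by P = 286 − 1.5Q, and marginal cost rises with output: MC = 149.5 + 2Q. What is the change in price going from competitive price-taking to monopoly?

Price rises by 17.55

Competitive equilibrium sets price equal to marginal cost: 286 − 1.5Q = 149.5 + 2Q, so Q = 39 and P = 227.5.
A monopolist chooses Q where MR = MC. MR = 286 − 3Q; setting this equal to 149.5 + 2Q gives Q = 27.3 and P = 245.05.
Change in price: 245.05 − 227.5 = 17.55.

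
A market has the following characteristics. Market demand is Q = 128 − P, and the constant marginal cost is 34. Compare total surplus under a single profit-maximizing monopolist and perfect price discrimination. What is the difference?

Inverting demand: P = 128 − Q.
The monopolist equates marginal revenue to marginal cost: 128 − 2Q = 34, so Q = 47. From demand, P = 81.
CS = ½·(128 − 81)·47 = 1104.5; PS = (81 − 34)·47 = 2209; TS = 3313.5.
A perfectly discriminating monopolist sells every unit with P(Q) ≥ MC(Q), so output equals the competitive quantity Q = 94. Each buyer pays their reservation price, so CS = 0 and the firm captures all surplus.
TS = 4418 (equal to competitive TS).
Change in total surplus: 4418 − 3313.5 = 1104.5.

TS rises by 1104.5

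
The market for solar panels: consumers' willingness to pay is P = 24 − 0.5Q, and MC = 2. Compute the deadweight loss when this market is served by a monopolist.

DWL = 121

Under competition P = MC = 2, so Q = (24 − 2)/0.5 = 44.
A monopolist chooses Q where MR = MC. MR = 24 − Q; setting this equal to 2 gives Q = 22 and P = 13.
DWL is the triangle between Q = 22 and Q = 44: ½·(44 − 22)·(13 − 2) = 121.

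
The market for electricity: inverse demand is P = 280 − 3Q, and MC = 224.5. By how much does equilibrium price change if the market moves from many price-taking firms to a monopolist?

Equilibrium price rises by 27.75

Perfect competition: P = MC = 224.5, so 280 − 3Q = 224.5 and Q = 18.5.
A monopolist chooses Q where MR = MC. MR = 280 − 6Q; setting this equal to 224.5 gives Q = 9.25 and P = 252.25.
Change in equilibrium price: 252.25 − 224.5 = 27.75.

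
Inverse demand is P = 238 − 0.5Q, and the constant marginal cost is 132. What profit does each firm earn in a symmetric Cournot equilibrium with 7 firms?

Cournot with 7 identical firms: the symmetric best-response condition is 238 − 4q = 132. Each firm produces q = 26.5, total output Q = 185.5, price P = 145.25.
Each firm's profit = (145.25 − 132)·26.5 = 351.125.

π_i = 351.125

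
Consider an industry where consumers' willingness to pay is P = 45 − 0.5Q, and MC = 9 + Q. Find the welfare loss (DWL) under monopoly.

Competitive equilibrium sets price equal to marginal cost: 45 − 0.5Q = 9 + Q, so Q = 24 and P = 33.
The monopolist equates marginal revenue to marginal cost: 45 − Q = 9 + Q, so Q = 18. From demand, P = 36.
CS = ½·(45 − 33)·24 = 144; PS = (33·24 − 9·24 − ½·1·24²) = 288; TS = 432.
CS = ½·(45 − 36)·18 = 81; PS = (36·18 − 9·18 − ½·1·18²) = 324; TS = 405.
DWL = 432 − 405 = 27.

DWL = 27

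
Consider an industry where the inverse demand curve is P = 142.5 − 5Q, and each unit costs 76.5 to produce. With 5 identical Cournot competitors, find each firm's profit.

In a 5-firm Cournot equilibrium, symmetry and the first-order condition give q = (142.5 − 76.5)/(30) = 2.2. So Q = 11 and P = 87.5.
Each firm's profit = (87.5 − 76.5)·2.2 = 24.2.

π_i = 24.2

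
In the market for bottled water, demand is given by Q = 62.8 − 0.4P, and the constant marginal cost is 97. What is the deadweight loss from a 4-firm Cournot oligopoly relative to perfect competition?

Inverting demand: P = 157 − 2.5Q.
Competitive firms price at marginal cost: P = 97, giving Q = 24.
With 4 symmetric Cournot firms, each firm's FOC gives 157 − 12.5q = 97, so q = 4.8, Q = 4·4.8 = 19.2, and P = 109.
DWL is the triangle between Q = 19.2 and Q = 24: ½·(24 − 19.2)·(109 − 97) = 28.8.

DWL = 28.8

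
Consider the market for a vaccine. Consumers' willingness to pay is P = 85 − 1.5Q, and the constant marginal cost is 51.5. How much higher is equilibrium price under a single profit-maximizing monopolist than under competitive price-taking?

Equilibrium price rises by 16.75

Perfect competition: P = MC = 51.5, so 85 − 1.5Q = 51.5 and Q = 67/3.
Monopoly sets MR = MC: 85 − 3Q = 51.5 ⇒ Q = 67/6, P = 85 − 1.5·67/6 = 68.25.
Change in equilibrium price: 68.25 − 51.5 = 16.75.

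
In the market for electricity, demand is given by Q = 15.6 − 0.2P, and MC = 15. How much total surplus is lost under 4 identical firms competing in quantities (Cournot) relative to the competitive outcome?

DWL = 15.876

Inverting demand: P = 78 − 5Q.
Under competition P = MC = 15, so Q = (78 − 15)/5 = 12.6.
In a 4-firm Cournot equilibrium, symmetry and the first-order condition give q = (78 − 15)/(25) = 2.52. So Q = 10.08 and P = 27.6.
DWL is the triangle between Q = 10.08 and Q = 12.6: ½·(12.6 − 10.08)·(27.6 − 15) = 15.876.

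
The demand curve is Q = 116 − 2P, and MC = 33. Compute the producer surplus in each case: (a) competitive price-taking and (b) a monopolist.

Inverting demand: P = 58 − 0.5Q.
Perfect competition: P = MC = 33, so 58 − 0.5Q = 33 and Q = 50.
PS = (33 − 33)·50 = 0.
A monopolist chooses Q where MR = MC. MR = 58 − Q; setting this equal to 33 gives Q = 25 and P = 45.5.
PS = (45.5 − 33)·25 = 312.5.

Competition: PS = 0; Monopoly: PS = 312.5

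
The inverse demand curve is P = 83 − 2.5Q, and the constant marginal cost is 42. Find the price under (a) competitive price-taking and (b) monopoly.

Competition: P = 42; Monopoly: P = 62.5

Under competition P = MC = 42, so Q = (83 − 42)/2.5 = 16.4.
A monopolist chooses Q where MR = MC. MR = 83 − 5Q; setting this equal to 42 gives Q = 8.2 and P = 62.5.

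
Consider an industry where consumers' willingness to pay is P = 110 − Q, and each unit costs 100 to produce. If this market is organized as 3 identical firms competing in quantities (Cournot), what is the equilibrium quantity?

Cournot with 3 identical firms: the symmetric best-response condition is 110 − 4q = 100. Each firm produces q = 2.5, total output Q = 7.5, price P = 102.5.

Q = 7.5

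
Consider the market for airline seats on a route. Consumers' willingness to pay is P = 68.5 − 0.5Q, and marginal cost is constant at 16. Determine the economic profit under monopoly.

A monopolist chooses Q where MR = MC. MR = 68.5 − Q; setting this equal to 16 gives Q = 52.5 and P = 42.25.
Profit = (42.25 − 16)·52.5 = 1378.125.

Profit = 1378.125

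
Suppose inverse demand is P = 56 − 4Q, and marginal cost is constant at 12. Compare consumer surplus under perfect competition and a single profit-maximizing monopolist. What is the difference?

Competitive firms price at marginal cost: P = 12, giving Q = 11.
CS = ½·(56 − 12)·11 = 242.
The monopolist equates marginal revenue to marginal cost: 56 − 8Q = 12, so Q = 5.5. From demand, P = 34.
CS = ½·(56 − 34)·5.5 = 60.5.
Change in consumer surplus: 60.5 − 242 = −181.5.

Consumer surplus falls by 181.5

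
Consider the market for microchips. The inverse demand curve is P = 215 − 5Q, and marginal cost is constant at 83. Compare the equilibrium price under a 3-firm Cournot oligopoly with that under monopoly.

Cournot: P = 116; Monopoly: P = 149

In a 3-firm Cournot equilibrium, symmetry and the first-order condition give q = (215 − 83)/(20) = 6.6. So Q = 19.8 and P = 116.
A monopolist chooses Q where MR = MC. MR = 215 − 10Q; setting this equal to 83 gives Q = 13.2 and P = 149.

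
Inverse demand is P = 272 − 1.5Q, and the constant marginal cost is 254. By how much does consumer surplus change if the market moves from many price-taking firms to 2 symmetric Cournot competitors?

Consumer surplus falls by 60

Competitive firms price at marginal cost: P = 254, giving Q = 12.
CS = ½·(272 − 254)·12 = 108.
In a 2-firm Cournot equilibrium, symmetry and the first-order condition give q = (272 − 254)/(4.5) = 4. So Q = 8 and P = 260.
CS = ½·(272 − 260)·8 = 48.
Change in consumer surplus: 48 − 108 = −60.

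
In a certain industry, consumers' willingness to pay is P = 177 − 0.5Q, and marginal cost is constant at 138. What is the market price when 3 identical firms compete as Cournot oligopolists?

P = 147.75

In a 3-firm Cournot equilibrium, symmetry and the first-order condition give q = (177 − 138)/(2) = 19.5. So Q = 58.5 and P = 147.75.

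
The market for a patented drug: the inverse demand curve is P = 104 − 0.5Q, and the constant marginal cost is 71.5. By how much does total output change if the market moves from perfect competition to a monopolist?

Q falls by 32.5

Competitive firms price at marginal cost: P = 71.5, giving Q = 65.
The monopolist equates marginal revenue to marginal cost: 104 − Q = 71.5, so Q = 32.5. From demand, P = 87.75.
Change in total output: 32.5 − 65 = −32.5.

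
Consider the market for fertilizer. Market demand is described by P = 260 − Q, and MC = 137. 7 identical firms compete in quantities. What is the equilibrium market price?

P = 152.375

Cournot with 7 identical firms: the symmetric best-response condition is 260 − 8q = 137. Each firm produces q = 15.375, total output Q = 107.625, price P = 152.375.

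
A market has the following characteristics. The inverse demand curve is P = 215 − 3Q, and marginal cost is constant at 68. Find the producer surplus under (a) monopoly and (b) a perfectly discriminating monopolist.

Monopoly: PS = 1800.75; Perfect PD: PS = 3601.5

A monopolist chooses Q where MR = MC. MR = 215 − 6Q; setting this equal to 68 gives Q = 24.5 and P = 141.5.
PS = (141.5 − 68)·24.5 = 1800.75.
With perfect price discrimination, output is the efficient level Q = 49 (where demand meets MC), but every buyer pays their willingness to pay: CS = 0 and PS = total surplus.
PS = ½·(215 − 68)·49 = 3601.5.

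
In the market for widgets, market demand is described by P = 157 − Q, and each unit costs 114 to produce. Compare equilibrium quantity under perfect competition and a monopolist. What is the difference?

Under competition P = MC = 114, so Q = (157 − 114)/1 = 43.
The monopolist equates marginal revenue to marginal cost: 157 − 2Q = 114, so Q = 21.5. From demand, P = 135.5.
Change in equilibrium quantity: 21.5 − 43 = −21.5.

Q falls by 21.5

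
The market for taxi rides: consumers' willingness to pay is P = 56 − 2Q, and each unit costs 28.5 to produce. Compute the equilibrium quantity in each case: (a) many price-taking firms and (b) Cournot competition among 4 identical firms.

Perfect competition: P = MC = 28.5, so 56 − 2Q = 28.5 and Q = 13.75.
Cournot with 4 identical firms: the symmetric best-response condition is 56 − 10q = 28.5. Each firm produces q = 2.75, total output Q = 11, price P = 34.

Competition: Q = 13.75; Cournot: Q = 11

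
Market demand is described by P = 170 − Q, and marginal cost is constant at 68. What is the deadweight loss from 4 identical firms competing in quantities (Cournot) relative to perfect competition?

Competitive firms price at marginal cost: P = 68, giving Q = 102.
Cournot with 4 identical firms: the symmetric best-response condition is 170 − 5q = 68. Each firm produces q = 20.4, total output Q = 81.6, price P = 88.4.
DWL is the triangle between Q = 81.6 and Q = 102: ½·(102 − 81.6)·(88.4 − 68) = 208.08.

DWL = 208.08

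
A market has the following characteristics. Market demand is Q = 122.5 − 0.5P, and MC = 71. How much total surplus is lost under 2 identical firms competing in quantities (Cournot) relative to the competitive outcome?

DWL = 841

Inverting demand: P = 245 − 2Q.
Under competition P = MC = 71, so Q = (245 − 71)/2 = 87.
Cournot with 2 identical firms: the symmetric best-response condition is 245 − 6q = 71. Each firm produces q = 29, total output Q = 58, price P = 129.
DWL is the triangle between Q = 58 and Q = 87: ½·(87 − 58)·(129 − 71) = 841.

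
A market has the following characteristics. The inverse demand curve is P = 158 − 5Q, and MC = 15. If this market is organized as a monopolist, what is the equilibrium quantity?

Q = 14.3

A monopolist chooses Q where MR = MC. MR = 158 − 10Q; setting this equal to 15 gives Q = 14.3 and P = 86.5.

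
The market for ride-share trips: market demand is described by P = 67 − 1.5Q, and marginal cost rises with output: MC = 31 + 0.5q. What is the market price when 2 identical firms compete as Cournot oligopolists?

In a 2-firm Cournot equilibrium, symmetry and the first-order condition give q = (67 − 31)/(5) = 7.2. So Q = 14.4 and P = 45.4.

P = 45.4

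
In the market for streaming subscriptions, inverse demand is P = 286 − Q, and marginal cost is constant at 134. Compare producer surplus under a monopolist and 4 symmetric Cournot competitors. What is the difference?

Monopoly sets MR = MC: 286 − 2Q = 134 ⇒ Q = 76, P = 286 − 76 = 210.
PS = (210 − 134)·76 = 5776.
Cournot with 4 identical firms: the symmetric best-response condition is 286 − 5q = 134. Each firm produces q = 30.4, total output Q = 121.6, price P = 164.4.
PS = (164.4 − 134)·121.6 = 3696.64.
Change in producer surplus: 3696.64 − 5776 = −2079.36.

PS falls by 2079.36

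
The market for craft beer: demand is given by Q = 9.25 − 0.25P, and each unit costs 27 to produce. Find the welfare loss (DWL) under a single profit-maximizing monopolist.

Inverting demand: P = 37 − 4Q.
Competitive firms price at marginal cost: P = 27, giving Q = 2.5.
Monopoly sets MR = MC: 37 − 8Q = 27 ⇒ Q = 1.25, P = 37 − 4·1.25 = 32.
DWL is the triangle between Q = 1.25 and Q = 2.5: ½·(2.5 − 1.25)·(32 − 27) = 3.125.

DWL = 3.125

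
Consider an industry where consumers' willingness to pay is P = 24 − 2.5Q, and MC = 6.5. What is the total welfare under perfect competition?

Perfect competition: P = MC = 6.5, so 24 − 2.5Q = 6.5 and Q = 7.
CS = ½·(24 − 6.5)·7 = 61.25; PS = (6.5 − 6.5)·7 = 0; TS = 61.25.

TS = 61.25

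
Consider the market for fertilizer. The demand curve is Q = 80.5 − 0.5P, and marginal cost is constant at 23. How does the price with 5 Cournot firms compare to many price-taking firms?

Cournot: P = 46; Competition: P = 23

Inverting demand: P = 161 − 2Q.
Cournot with 5 identical firms: the symmetric best-response condition is 161 − 12q = 23. Each firm produces q = 11.5, total output Q = 57.5, price P = 46.
Competitive firms price at marginal cost: P = 23, giving Q = 69.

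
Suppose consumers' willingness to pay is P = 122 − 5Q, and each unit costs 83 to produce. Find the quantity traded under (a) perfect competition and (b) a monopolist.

Competition: Q = 7.8; Monopoly: Q = 3.9

Competitive firms price at marginal cost: P = 83, giving Q = 7.8.
Monopoly sets MR = MC: 122 − 10Q = 83 ⇒ Q = 3.9, P = 122 − 5·3.9 = 102.5.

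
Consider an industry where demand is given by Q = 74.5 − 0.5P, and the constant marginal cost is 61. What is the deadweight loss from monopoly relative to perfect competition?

DWL = 484

Inverting demand: P = 149 − 2Q.
Under competition P = MC = 61, so Q = (149 − 61)/2 = 44.
The monopolist equates marginal revenue to marginal cost: 149 − 4Q = 61, so Q = 22. From demand, P = 105.
DWL is the triangle between Q = 22 and Q = 44: ½·(44 − 22)·(105 − 61) = 484.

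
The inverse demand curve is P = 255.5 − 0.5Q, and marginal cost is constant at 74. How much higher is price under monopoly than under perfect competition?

Price rises by 90.75

Perfect competition: P = MC = 74, so 255.5 − 0.5Q = 74 and Q = 363.
The monopolist equates marginal revenue to marginal cost: 255.5 − Q = 74, so Q = 181.5. From demand, P = 164.75.
Change in price: 164.75 − 74 = 90.75.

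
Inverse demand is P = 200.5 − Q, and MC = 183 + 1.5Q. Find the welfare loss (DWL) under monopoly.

DWL = 5

Under competition P = MC: 200.5 − Q = 183 + 1.5Q ⇒ Q = 7, P = 193.5.
Monopoly sets MR = MC: 200.5 − 2Q = 183 + 1.5Q ⇒ Q = 5, P = 200.5 − 5 = 195.5.
CS = ½·(200.5 − 193.5)·7 = 24.5; PS = (193.5·7 − 183·7 − ½·1.5·7²) = 36.75; TS = 61.25.
CS = ½·(200.5 − 195.5)·5 = 12.5; PS = (195.5·5 − 183·5 − ½·1.5·5²) = 43.75; TS = 56.25.
DWL = 61.25 − 56.25 = 5.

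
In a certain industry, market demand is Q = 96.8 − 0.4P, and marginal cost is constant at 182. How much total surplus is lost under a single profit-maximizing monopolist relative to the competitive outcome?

Inverting demand: P = 242 − 2.5Q.
Perfect competition: P = MC = 182, so 242 − 2.5Q = 182 and Q = 24.
A monopolist chooses Q where MR = MC. MR = 242 − 5Q; setting this equal to 182 gives Q = 12 and P = 212.
DWL is the triangle between Q = 12 and Q = 24: ½·(24 − 12)·(212 − 182) = 180.

DWL = 180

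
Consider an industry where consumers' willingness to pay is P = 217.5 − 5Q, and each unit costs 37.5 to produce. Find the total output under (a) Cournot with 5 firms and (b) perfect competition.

In a 5-firm Cournot equilibrium, symmetry and the first-order condition give q = (217.5 − 37.5)/(30) = 6. So Q = 30 and P = 67.5.
Perfect competition: P = MC = 37.5, so 217.5 − 5Q = 37.5 and Q = 36.

Cournot: Q = 30; Competition: Q = 36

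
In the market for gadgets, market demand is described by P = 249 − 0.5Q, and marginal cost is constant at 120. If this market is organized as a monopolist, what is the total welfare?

A monopolist chooses Q where MR = MC. MR = 249 − Q; setting this equal to 120 gives Q = 129 and P = 184.5.
CS = ½·(249 − 184.5)·129 = 4160.25; PS = (184.5 − 120)·129 = 8320.5; TS = 12480.75.

TS = 12480.75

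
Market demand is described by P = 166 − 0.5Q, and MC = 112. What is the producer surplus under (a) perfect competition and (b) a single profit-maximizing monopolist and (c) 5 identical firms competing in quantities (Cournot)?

Competitive firms price at marginal cost: P = 112, giving Q = 108.
PS = (112 − 112)·108 = 0.
The monopolist equates marginal revenue to marginal cost: 166 − Q = 112, so Q = 54. From demand, P = 139.
PS = (139 − 112)·54 = 1458.
Cournot with 5 identical firms: the symmetric best-response condition is 166 − 3q = 112. Each firm produces q = 18, total output Q = 90, price P = 121.
PS = (121 − 112)·90 = 810.

Competition: PS = 0; Monopoly: PS = 1458; Cournot: PS = 810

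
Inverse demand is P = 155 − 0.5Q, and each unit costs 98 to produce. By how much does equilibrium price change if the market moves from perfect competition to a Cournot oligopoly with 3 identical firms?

Competitive firms price at marginal cost: P = 98, giving Q = 114.
Cournot with 3 identical firms: the symmetric best-response condition is 155 − 2q = 98. Each firm produces q = 28.5, total output Q = 85.5, price P = 112.25.
Change in equilibrium price: 112.25 − 98 = 14.25.

Equilibrium price rises by 14.25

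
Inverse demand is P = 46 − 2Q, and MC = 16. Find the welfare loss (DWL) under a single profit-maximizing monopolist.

Competitive firms price at marginal cost: P = 16, giving Q = 15.
A monopolist chooses Q where MR = MC. MR = 46 − 4Q; setting this equal to 16 gives Q = 7.5 and P = 31.
DWL is the triangle between Q = 7.5 and Q = 15: ½·(15 − 7.5)·(31 − 16) = 56.25.

DWL = 56.25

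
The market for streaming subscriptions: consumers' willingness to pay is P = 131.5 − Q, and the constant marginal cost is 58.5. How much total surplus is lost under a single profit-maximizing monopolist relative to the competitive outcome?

Competitive firms price at marginal cost: P = 58.5, giving Q = 73.
A monopolist chooses Q where MR = MC. MR = 131.5 − 2Q; setting this equal to 58.5 gives Q = 36.5 and P = 95.
DWL is the triangle between Q = 36.5 and Q = 73: ½·(73 − 36.5)·(95 − 58.5) = 666.125.

DWL = 666.125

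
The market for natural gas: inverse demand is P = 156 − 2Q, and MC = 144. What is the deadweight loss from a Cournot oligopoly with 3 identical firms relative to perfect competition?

DWL = 2.25

Under competition P = MC = 144, so Q = (156 − 144)/2 = 6.
In a 3-firm Cournot equilibrium, symmetry and the first-order condition give q = (156 − 144)/(8) = 1.5. So Q = 4.5 and P = 147.
DWL is the triangle between Q = 4.5 and Q = 6: ½·(6 − 4.5)·(147 − 144) = 2.25.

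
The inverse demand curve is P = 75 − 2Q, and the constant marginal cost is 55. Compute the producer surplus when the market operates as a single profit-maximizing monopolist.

Monopoly sets MR = MC: 75 − 4Q = 55 ⇒ Q = 5, P = 75 − 2·5 = 65.
PS = (65 − 55)·5 = 50.

PS = 50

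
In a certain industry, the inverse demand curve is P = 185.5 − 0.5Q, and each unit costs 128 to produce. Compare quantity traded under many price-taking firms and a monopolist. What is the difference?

Competitive firms price at marginal cost: P = 128, giving Q = 115.
The monopolist equates marginal revenue to marginal cost: 185.5 − Q = 128, so Q = 57.5. From demand, P = 156.75.
Change in quantity traded: 57.5 − 115 = −57.5.

Quantity traded falls by 57.5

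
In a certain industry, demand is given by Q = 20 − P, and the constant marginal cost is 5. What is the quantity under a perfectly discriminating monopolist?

Q = 15

Inverting demand: P = 20 − Q.
With perfect price discrimination, output is the efficient level Q = 15 (where demand meets MC), but every buyer pays their willingness to pay: CS = 0 and PS = total surplus.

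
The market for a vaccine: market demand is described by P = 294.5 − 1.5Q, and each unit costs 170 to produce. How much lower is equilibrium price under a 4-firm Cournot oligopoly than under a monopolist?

Monopoly sets MR = MC: 294.5 − 3Q = 170 ⇒ Q = 41.5, P = 294.5 − 1.5·41.5 = 232.25.
With 4 symmetric Cournot firms, each firm's FOC gives 294.5 − 7.5q = 170, so q = 16.6, Q = 4·16.6 = 66.4, and P = 194.9.
Change in equilibrium price: 194.9 − 232.25 = −37.35.

P falls by 37.35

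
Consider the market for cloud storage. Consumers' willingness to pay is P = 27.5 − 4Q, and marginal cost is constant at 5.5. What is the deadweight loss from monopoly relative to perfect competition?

DWL = 15.125

Perfect competition: P = MC = 5.5, so 27.5 − 4Q = 5.5 and Q = 5.5.
Monopoly sets MR = MC: 27.5 − 8Q = 5.5 ⇒ Q = 2.75, P = 27.5 − 4·2.75 = 16.5.
DWL is the triangle between Q = 2.75 and Q = 5.5: ½·(5.5 − 2.75)·(16.5 − 5.5) = 15.125.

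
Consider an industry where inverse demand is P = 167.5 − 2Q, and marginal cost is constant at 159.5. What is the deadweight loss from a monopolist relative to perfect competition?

Perfect competition: P = MC = 159.5, so 167.5 − 2Q = 159.5 and Q = 4.
The monopolist equates marginal revenue to marginal cost: 167.5 − 4Q = 159.5, so Q = 2. From demand, P = 163.5.
DWL is the triangle between Q = 2 and Q = 4: ½·(4 − 2)·(163.5 − 159.5) = 4.

DWL = 4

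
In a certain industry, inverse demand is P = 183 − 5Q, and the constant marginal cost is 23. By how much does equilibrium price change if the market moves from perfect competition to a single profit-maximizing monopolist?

Perfect competition: P = MC = 23, so 183 − 5Q = 23 and Q = 32.
The monopolist equates marginal revenue to marginal cost: 183 − 10Q = 23, so Q = 16. From demand, P = 103.
Change in equilibrium price: 103 − 23 = 80.

P rises by 80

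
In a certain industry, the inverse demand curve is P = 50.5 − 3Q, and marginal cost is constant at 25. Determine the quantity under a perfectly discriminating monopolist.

Q = 8.5

A perfectly discriminating monopolist sells every unit with P(Q) ≥ MC(Q), so output equals the competitive quantity Q = 8.5. Each buyer pays their reservation price, so CS = 0 and the firm captures all surplus.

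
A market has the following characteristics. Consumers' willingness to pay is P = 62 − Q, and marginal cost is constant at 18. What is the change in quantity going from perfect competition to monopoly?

Q falls by 22

Perfect competition: P = MC = 18, so 62 − Q = 18 and Q = 44.
Monopoly sets MR = MC: 62 − 2Q = 18 ⇒ Q = 22, P = 62 − 22 = 40.
Change in quantity: 22 − 44 = −22.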